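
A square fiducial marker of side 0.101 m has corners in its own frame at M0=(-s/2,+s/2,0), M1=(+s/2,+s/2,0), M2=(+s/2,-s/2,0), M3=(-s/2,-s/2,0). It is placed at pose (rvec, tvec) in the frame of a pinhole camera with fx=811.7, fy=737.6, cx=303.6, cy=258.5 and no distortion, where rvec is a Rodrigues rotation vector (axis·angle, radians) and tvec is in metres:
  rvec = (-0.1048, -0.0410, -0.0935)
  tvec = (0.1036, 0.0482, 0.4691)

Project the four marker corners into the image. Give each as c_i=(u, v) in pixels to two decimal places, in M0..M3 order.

Intrinsics K: fx=811.7, fy=737.6, cx=303.6, cy=258.5
Marker side s = 0.101 m; corners in marker frame (Z=0):
  M0 = (-0.0505, +0.0505, 0)
  M1 = (+0.0505, +0.0505, 0)
  M2 = (+0.0505, -0.0505, 0)
  M3 = (-0.0505, -0.0505, 0)
rvec = (-0.1048, -0.0410, -0.0935), |rvec| = θ = 0.14631 rad = 8.383°
Rodrigues: sinθ=0.14579, 1−cosθ=0.01068; R = I + sinθ·[k]× + (1−cosθ)·[k]×²:
    [+0.99480 +0.09531 -0.03596]
    [-0.09102 +0.99015 +0.10634]
    [+0.04574 -0.10251 +0.99368]
t = (0.1036, 0.0482, 0.4691) m
M0: Pc = R·M0+t = (+0.05818, +0.10280, +0.46161); u = 811.7·(+0.05818)/0.46161 + 303.6 = 405.8965, v = 737.6·(+0.10280)/0.46161 + 258.5 = 422.7607
M1: Pc = R·M1+t = (+0.15865, +0.09361, +0.46623); u = 811.7·(+0.15865)/0.46623 + 303.6 = 579.8065, v = 737.6·(+0.09361)/0.46623 + 258.5 = 406.5888
M2: Pc = R·M2+t = (+0.14902, -0.00640, +0.47659); u = 811.7·(+0.14902)/0.47659 + 303.6 = 557.4106, v = 737.6·(-0.00640)/0.47659 + 258.5 = 248.5958
M3: Pc = R·M3+t = (+0.04855, +0.00279, +0.47197); u = 811.7·(+0.04855)/0.47197 + 303.6 = 387.0966, v = 737.6·(+0.00279)/0.47197 + 258.5 = 262.8662

c0=(405.90, 422.76) c1=(579.81, 406.59) c2=(557.41, 248.60) c3=(387.10, 262.87)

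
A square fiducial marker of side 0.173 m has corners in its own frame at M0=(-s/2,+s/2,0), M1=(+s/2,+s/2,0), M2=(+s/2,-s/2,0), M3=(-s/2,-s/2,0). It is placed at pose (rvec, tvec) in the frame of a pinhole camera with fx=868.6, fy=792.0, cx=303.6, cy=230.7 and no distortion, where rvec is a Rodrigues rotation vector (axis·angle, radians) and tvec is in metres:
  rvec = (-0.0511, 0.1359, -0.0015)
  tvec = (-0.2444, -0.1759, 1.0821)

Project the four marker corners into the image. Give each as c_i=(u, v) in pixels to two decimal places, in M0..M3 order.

c0=(40.27, 165.94) c1=(174.15, 163.87) c2=(175.49, 37.11) c3=(42.65, 41.86)

Intrinsics K: fx=868.6, fy=792.0, cx=303.6, cy=230.7
Marker side s = 0.173 m; corners in marker frame (Z=0):
  M0 = (-0.0865, +0.0865, 0)
  M1 = (+0.0865, +0.0865, 0)
  M2 = (+0.0865, -0.0865, 0)
  M3 = (-0.0865, -0.0865, 0)
rvec = (-0.0511, 0.1359, -0.0015), |rvec| = θ = 0.14520 rad = 8.319°
Rodrigues: sinθ=0.14469, 1−cosθ=0.01052; R = I + sinθ·[k]× + (1−cosθ)·[k]×²:
    [+0.99078 -0.00197 +0.13546]
    [-0.00496 +0.99870 +0.05082]
    [-0.13538 -0.05102 +0.98948]
t = (-0.2444, -0.1759, 1.0821) m
M0: Pc = R·M0+t = (-0.33027, -0.08908, +1.08940); u = 868.6·(-0.33027)/1.08940 + 303.6 = 40.2662, v = 792.0·(-0.08908)/1.08940 + 230.7 = 165.9355
M1: Pc = R·M1+t = (-0.15887, -0.08994, +1.06598); u = 868.6·(-0.15887)/1.06598 + 303.6 = 174.1480, v = 792.0·(-0.08994)/1.06598 + 230.7 = 163.8748
M2: Pc = R·M2+t = (-0.15853, -0.26272, +1.07480); u = 868.6·(-0.15853)/1.07480 + 303.6 = 175.4867, v = 792.0·(-0.26272)/1.07480 + 230.7 = 37.1098
M3: Pc = R·M3+t = (-0.32993, -0.26186, +1.09822); u = 868.6·(-0.32993)/1.09822 + 303.6 = 42.6524, v = 792.0·(-0.26186)/1.09822 + 230.7 = 41.8573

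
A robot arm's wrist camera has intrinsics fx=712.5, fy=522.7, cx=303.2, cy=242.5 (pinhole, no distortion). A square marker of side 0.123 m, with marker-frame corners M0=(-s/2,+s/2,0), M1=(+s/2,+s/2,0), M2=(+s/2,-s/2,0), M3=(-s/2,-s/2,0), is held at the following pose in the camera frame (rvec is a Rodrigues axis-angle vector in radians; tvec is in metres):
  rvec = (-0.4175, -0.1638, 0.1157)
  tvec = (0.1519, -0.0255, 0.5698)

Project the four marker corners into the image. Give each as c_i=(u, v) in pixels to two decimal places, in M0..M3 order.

c0=(418.56, 263.36) c1=(570.54, 279.63) c2=(559.42, 179.78) c3=(420.25, 162.11)

Intrinsics K: fx=712.5, fy=522.7, cx=303.2, cy=242.5
Marker side s = 0.123 m; corners in marker frame (Z=0):
  M0 = (-0.0615, +0.0615, 0)
  M1 = (+0.0615, +0.0615, 0)
  M2 = (+0.0615, -0.0615, 0)
  M3 = (-0.0615, -0.0615, 0)
rvec = (-0.4175, -0.1638, 0.1157), |rvec| = θ = 0.46317 rad = 26.537°
Rodrigues: sinθ=0.44678, 1−cosθ=0.10536; R = I + sinθ·[k]× + (1−cosθ)·[k]×²:
    [+0.98025 -0.07802 -0.18173]
    [+0.14519 +0.90782 +0.39342]
    [+0.13428 -0.41204 +0.90122]
t = (0.1519, -0.0255, 0.5698) m
M0: Pc = R·M0+t = (+0.08682, +0.02140, +0.53620); u = 712.5·(+0.08682)/0.53620 + 303.2 = 418.5610, v = 522.7·(+0.02140)/0.53620 + 242.5 = 263.3626
M1: Pc = R·M1+t = (+0.20739, +0.03926, +0.55272); u = 712.5·(+0.20739)/0.55272 + 303.2 = 570.5393, v = 522.7·(+0.03926)/0.55272 + 242.5 = 279.6281
M2: Pc = R·M2+t = (+0.21698, -0.07240, +0.60340); u = 712.5·(+0.21698)/0.60340 + 303.2 = 559.4166, v = 522.7·(-0.07240)/0.60340 + 242.5 = 179.7815
M3: Pc = R·M3+t = (+0.09641, -0.09026, +0.58688); u = 712.5·(+0.09641)/0.58688 + 303.2 = 420.2495, v = 522.7·(-0.09026)/0.58688 + 242.5 = 162.1107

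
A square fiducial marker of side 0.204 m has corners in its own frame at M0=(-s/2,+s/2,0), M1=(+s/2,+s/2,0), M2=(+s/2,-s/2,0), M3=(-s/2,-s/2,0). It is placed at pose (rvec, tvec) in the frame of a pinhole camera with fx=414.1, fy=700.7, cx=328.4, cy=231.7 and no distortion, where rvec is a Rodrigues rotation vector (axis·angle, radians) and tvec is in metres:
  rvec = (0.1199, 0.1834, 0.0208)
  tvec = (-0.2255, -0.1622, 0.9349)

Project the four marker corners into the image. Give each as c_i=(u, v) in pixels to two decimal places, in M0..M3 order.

c0=(188.28, 185.13) c1=(272.13, 188.15) c2=(271.50, 30.03) c3=(185.48, 33.13)

Intrinsics K: fx=414.1, fy=700.7, cx=328.4, cy=231.7
Marker side s = 0.204 m; corners in marker frame (Z=0):
  M0 = (-0.1020, +0.1020, 0)
  M1 = (+0.1020, +0.1020, 0)
  M2 = (+0.1020, -0.1020, 0)
  M3 = (-0.1020, -0.1020, 0)
rvec = (0.1199, 0.1834, 0.0208), |rvec| = θ = 0.22010 rad = 12.611°
Rodrigues: sinθ=0.21833, 1−cosθ=0.02412; R = I + sinθ·[k]× + (1−cosθ)·[k]×²:
    [+0.98303 -0.00968 +0.18316]
    [+0.03158 +0.99263 -0.11703]
    [-0.18068 +0.12083 +0.97609]
t = (-0.2255, -0.1622, 0.9349) m
M0: Pc = R·M0+t = (-0.32676, -0.06417, +0.96565); u = 414.1·(-0.32676)/0.96565 + 328.4 = 188.2773, v = 700.7·(-0.06417)/0.96565 + 231.7 = 185.1342
M1: Pc = R·M1+t = (-0.12622, -0.05773, +0.92880); u = 414.1·(-0.12622)/0.92880 + 328.4 = 272.1262, v = 700.7·(-0.05773)/0.92880 + 231.7 = 188.1469
M2: Pc = R·M2+t = (-0.12424, -0.26023, +0.90415); u = 414.1·(-0.12424)/0.90415 + 328.4 = 271.4966, v = 700.7·(-0.26023)/0.90415 + 231.7 = 30.0283
M3: Pc = R·M3+t = (-0.32478, -0.26667, +0.94100); u = 414.1·(-0.32478)/0.94100 + 328.4 = 185.4759, v = 700.7·(-0.26667)/0.94100 + 231.7 = 33.1301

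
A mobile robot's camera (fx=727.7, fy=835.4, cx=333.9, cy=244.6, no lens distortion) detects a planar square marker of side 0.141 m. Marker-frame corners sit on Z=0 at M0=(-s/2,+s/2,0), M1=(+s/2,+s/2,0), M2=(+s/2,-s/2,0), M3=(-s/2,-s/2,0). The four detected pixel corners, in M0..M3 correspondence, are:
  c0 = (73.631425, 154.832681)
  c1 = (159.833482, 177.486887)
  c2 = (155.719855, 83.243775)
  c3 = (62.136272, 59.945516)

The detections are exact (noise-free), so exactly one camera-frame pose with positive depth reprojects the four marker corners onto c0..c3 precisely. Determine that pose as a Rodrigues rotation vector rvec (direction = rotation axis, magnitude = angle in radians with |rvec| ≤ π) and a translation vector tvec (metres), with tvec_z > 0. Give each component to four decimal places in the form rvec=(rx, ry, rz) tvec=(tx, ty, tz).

Intrinsics K: fx=727.7, fy=835.4, cx=333.9, cy=244.6
Marker side s = 0.141 m; corners in marker frame (Z=0):
  M0 = (-0.0705, +0.0705, 0)
  M1 = (+0.0705, +0.0705, 0)
  M2 = (+0.0705, -0.0705, 0)
  M3 = (-0.0705, -0.0705, 0)
Detected image corners:
  c0 = (73.631425, 154.832681) px
  c1 = (159.833482, 177.486887) px
  c2 = (155.719855, 83.243775) px
  c3 = (62.136272, 59.945516) px
Planar DLT: solve 8×8 A·h = b for H (H[2,2]=1):
  H  [+625.70596 +122.16798 +112.69107]
  H  [+151.53939 +740.90365 +120.76896]
  H  [-0.09520 +0.59064 +1.00000]
B = K⁻¹H; ‖b₁‖=0.932317, ‖b₂‖=0.932317; λ = 2/(‖b₁‖+‖b₂‖) = 1.072597, sign → tz>0 ⇒ λ=+1.072597
r₁ = λ·B[:,0] = (+0.96912,+0.22446,-0.10211); r₂ = λ·B[:,1] = (-0.11062,+0.76578,+0.63352)
r₃ = r₁×r₂ = (+0.22040,-0.60266,+0.76696); SVD([r₁ r₂ r₃]) → R = UVᵀ:
  R  [+0.96912 -0.11062 +0.22040]
  R  [+0.22446 +0.76578 -0.60266]
  R  [-0.10211 +0.63352 +0.76696]
t = (-0.32605, -0.15899, +1.07260) m
tr R = 2.501857; θ = arccos((tr R − 1)/2) = 0.721330 rad = 41.329°
axis k = ((R−Rᵀ)₃₂, (R−Rᵀ)₁₃, (R−Rᵀ)₂₁) / (2 sinθ) = (+0.935953, +0.244188, +0.253701)
rvec = θ·k = (+0.675131, +0.176140, +0.183002)

rvec=(0.6751, 0.1761, 0.1830) tvec=(-0.3261, -0.1590, 1.0726)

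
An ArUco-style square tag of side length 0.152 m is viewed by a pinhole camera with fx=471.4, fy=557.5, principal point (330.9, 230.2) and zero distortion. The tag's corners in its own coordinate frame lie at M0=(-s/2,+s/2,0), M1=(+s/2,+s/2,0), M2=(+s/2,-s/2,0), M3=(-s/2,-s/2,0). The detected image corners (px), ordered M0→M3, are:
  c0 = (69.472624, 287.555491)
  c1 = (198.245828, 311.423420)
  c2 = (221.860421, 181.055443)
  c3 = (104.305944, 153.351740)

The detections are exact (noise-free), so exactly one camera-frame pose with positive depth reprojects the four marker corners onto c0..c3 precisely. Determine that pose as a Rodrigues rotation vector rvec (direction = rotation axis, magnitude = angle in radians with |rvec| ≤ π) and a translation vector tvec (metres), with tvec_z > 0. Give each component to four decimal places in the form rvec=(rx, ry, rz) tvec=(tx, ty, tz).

Intrinsics K: fx=471.4, fy=557.5, cx=330.9, cy=230.2
Marker side s = 0.152 m; corners in marker frame (Z=0):
  M0 = (-0.0760, +0.0760, 0)
  M1 = (+0.0760, +0.0760, 0)
  M2 = (+0.0760, -0.0760, 0)
  M3 = (-0.0760, -0.0760, 0)
Detected image corners:
  c0 = (69.472624, 287.555491) px
  c1 = (198.245828, 311.423420) px
  c2 = (221.860421, 181.055443) px
  c3 = (104.305944, 153.351740) px
Planar DLT: solve 8×8 A·h = b for H (H[2,2]=1):
  H  [+852.45060 -270.05501 +150.43511]
  H  [+238.75006 +746.46103 +230.97282]
  H  [+0.29398 -0.52951 +1.00000]
B = K⁻¹H; ‖b₁‖=1.657386, ‖b₂‖=1.657386; λ = 2/(‖b₁‖+‖b₂‖) = 0.603360, sign → tz>0 ⇒ λ=+0.603360
r₁ = λ·B[:,0] = (+0.96657,+0.18515,+0.17737); r₂ = λ·B[:,1] = (-0.12139,+0.93978,-0.31948)
r₃ = r₁×r₂ = (-0.22585,+0.28727,+0.93084); SVD([r₁ r₂ r₃]) → R = UVᵀ:
  R  [+0.96657 -0.12139 -0.22585]
  R  [+0.18515 +0.93978 +0.28727]
  R  [+0.17737 -0.31948 +0.93084]
t = (-0.23098, +0.00084, +0.60336) m
tr R = 2.837197; θ = arccos((tr R − 1)/2) = 0.406276 rad = 23.278°
axis k = ((R−Rᵀ)₃₂, (R−Rᵀ)₁₃, (R−Rᵀ)₂₁) / (2 sinθ) = (-0.767673, -0.510158, +0.387836)
rvec = θ·k = (-0.311887, -0.207265, +0.157569)

rvec=(-0.3119, -0.2073, 0.1576) tvec=(-0.2310, 0.0008, 0.6034)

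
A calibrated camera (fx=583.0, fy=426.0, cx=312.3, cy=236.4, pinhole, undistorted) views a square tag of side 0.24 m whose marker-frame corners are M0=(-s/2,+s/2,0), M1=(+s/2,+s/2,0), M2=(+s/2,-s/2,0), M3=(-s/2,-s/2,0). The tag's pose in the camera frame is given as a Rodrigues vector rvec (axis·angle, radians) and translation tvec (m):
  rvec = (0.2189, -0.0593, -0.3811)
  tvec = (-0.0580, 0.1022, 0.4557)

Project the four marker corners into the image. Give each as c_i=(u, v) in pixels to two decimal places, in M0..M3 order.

c0=(159.74, 463.20) c1=(428.68, 382.20) c2=(325.48, 185.57) c3=(21.88, 274.92)

Intrinsics K: fx=583.0, fy=426.0, cx=312.3, cy=236.4
Marker side s = 0.24 m; corners in marker frame (Z=0):
  M0 = (-0.1200, +0.1200, 0)
  M1 = (+0.1200, +0.1200, 0)
  M2 = (+0.1200, -0.1200, 0)
  M3 = (-0.1200, -0.1200, 0)
rvec = (0.2189, -0.0593, -0.3811), |rvec| = θ = 0.44348 rad = 25.409°
Rodrigues: sinθ=0.42908, 1−cosθ=0.09673; R = I + sinθ·[k]× + (1−cosθ)·[k]×²:
    [+0.92683 +0.36235 -0.09841]
    [-0.37512 +0.90500 -0.20068]
    [+0.01634 +0.22291 +0.97470]
t = (-0.0580, 0.1022, 0.4557) m
M0: Pc = R·M0+t = (-0.12574, +0.25581, +0.48049); u = 583.0·(-0.12574)/0.48049 + 312.3 = 159.7351, v = 426.0·(+0.25581)/0.48049 + 236.4 = 463.2036
M1: Pc = R·M1+t = (+0.09670, +0.16579, +0.48441); u = 583.0·(+0.09670)/0.48441 + 312.3 = 428.6828, v = 426.0·(+0.16579)/0.48441 + 236.4 = 382.1951
M2: Pc = R·M2+t = (+0.00974, -0.05141, +0.43091); u = 583.0·(+0.00974)/0.43091 + 312.3 = 325.4758, v = 426.0·(-0.05141)/0.43091 + 236.4 = 185.5728
M3: Pc = R·M3+t = (-0.21270, +0.03861, +0.42699); u = 583.0·(-0.21270)/0.42699 + 312.3 = 21.8830, v = 426.0·(+0.03861)/0.42699 + 236.4 = 274.9249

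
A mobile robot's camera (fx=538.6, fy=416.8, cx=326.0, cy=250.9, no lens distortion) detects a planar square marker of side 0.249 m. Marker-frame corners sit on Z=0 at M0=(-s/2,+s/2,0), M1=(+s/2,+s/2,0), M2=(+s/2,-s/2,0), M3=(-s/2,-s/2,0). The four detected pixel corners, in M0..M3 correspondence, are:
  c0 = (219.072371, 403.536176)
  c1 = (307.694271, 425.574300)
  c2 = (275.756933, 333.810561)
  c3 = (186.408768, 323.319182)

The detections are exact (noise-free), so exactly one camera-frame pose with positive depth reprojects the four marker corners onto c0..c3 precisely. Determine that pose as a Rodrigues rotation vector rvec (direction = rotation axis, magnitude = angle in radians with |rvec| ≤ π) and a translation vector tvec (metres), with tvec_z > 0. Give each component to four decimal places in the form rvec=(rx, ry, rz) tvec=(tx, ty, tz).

Intrinsics K: fx=538.6, fy=416.8, cx=326.0, cy=250.9
Marker side s = 0.249 m; corners in marker frame (Z=0):
  M0 = (-0.1245, +0.1245, 0)
  M1 = (+0.1245, +0.1245, 0)
  M2 = (+0.1245, -0.1245, 0)
  M3 = (-0.1245, -0.1245, 0)
Detected image corners:
  c0 = (219.072371, 403.536176) px
  c1 = (307.694271, 425.574300) px
  c2 = (275.756933, 333.810561) px
  c3 = (186.408768, 323.319182) px
Planar DLT: solve 8×8 A·h = b for H (H[2,2]=1):
  H  [+212.52388 +190.49189 +244.48216]
  H  [-151.58925 +434.82364 +372.28053]
  H  [-0.58569 +0.24537 +1.00000]
B = K⁻¹H; ‖b₁‖=0.950938, ‖b₂‖=0.950938; λ = 2/(‖b₁‖+‖b₂‖) = 1.051593, sign → tz>0 ⇒ λ=+1.051593
r₁ = λ·B[:,0] = (+0.78773,-0.01171,-0.61590); r₂ = λ·B[:,1] = (+0.21575,+0.94174,+0.25803)
r₃ = r₁×r₂ = (+0.57700,-0.33614,+0.74437); SVD([r₁ r₂ r₃]) → R = UVᵀ:
  R  [+0.78773 +0.21575 +0.57700]
  R  [-0.01171 +0.94174 -0.33614]
  R  [-0.61590 +0.25803 +0.74437]
t = (-0.15916, +0.30625, +1.05159) m
tr R = 2.473838; θ = arccos((tr R − 1)/2) = 0.742295 rad = 42.530°
axis k = ((R−Rᵀ)₃₂, (R−Rᵀ)₁₃, (R−Rᵀ)₂₁) / (2 sinθ) = (+0.439492, +0.882351, -0.168240)
rvec = θ·k = (+0.326232, +0.654964, -0.124884)

rvec=(0.3262, 0.6550, -0.1249) tvec=(-0.1592, 0.3062, 1.0516)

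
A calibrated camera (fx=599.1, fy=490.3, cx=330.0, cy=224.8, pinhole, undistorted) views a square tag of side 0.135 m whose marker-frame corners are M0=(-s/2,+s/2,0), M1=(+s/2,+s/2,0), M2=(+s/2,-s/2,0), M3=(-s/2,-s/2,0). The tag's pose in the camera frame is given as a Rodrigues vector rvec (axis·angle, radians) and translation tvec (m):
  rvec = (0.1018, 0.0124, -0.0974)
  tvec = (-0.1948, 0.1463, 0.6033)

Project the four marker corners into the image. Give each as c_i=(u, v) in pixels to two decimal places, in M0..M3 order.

c0=(79.71, 400.97) c1=(210.93, 391.17) c2=(194.93, 284.89) c3=(60.78, 295.33)

Intrinsics K: fx=599.1, fy=490.3, cx=330.0, cy=224.8
Marker side s = 0.135 m; corners in marker frame (Z=0):
  M0 = (-0.0675, +0.0675, 0)
  M1 = (+0.0675, +0.0675, 0)
  M2 = (+0.0675, -0.0675, 0)
  M3 = (-0.0675, -0.0675, 0)
rvec = (0.1018, 0.0124, -0.0974), |rvec| = θ = 0.14143 rad = 8.104°
Rodrigues: sinθ=0.14096, 1−cosθ=0.00999; R = I + sinθ·[k]× + (1−cosθ)·[k]×²:
    [+0.99519 +0.09771 +0.00741]
    [-0.09645 +0.99009 -0.10206]
    [-0.01731 +0.10086 +0.99475]
t = (-0.1948, 0.1463, 0.6033) m
M0: Pc = R·M0+t = (-0.25538, +0.21964, +0.61128); u = 599.1·(-0.25538)/0.61128 + 330.0 = 79.7070, v = 490.3·(+0.21964)/0.61128 + 224.8 = 400.9726
M1: Pc = R·M1+t = (-0.12103, +0.20662, +0.60894); u = 599.1·(-0.12103)/0.60894 + 330.0 = 210.9260, v = 490.3·(+0.20662)/0.60894 + 224.8 = 391.1651
M2: Pc = R·M2+t = (-0.13422, +0.07296, +0.59532); u = 599.1·(-0.13422)/0.59532 + 330.0 = 194.9287, v = 490.3·(+0.07296)/0.59532 + 224.8 = 284.8878
M3: Pc = R·M3+t = (-0.26857, +0.08598, +0.59766); u = 599.1·(-0.26857)/0.59766 + 330.0 = 60.7828, v = 490.3·(+0.08598)/0.59766 + 224.8 = 295.3341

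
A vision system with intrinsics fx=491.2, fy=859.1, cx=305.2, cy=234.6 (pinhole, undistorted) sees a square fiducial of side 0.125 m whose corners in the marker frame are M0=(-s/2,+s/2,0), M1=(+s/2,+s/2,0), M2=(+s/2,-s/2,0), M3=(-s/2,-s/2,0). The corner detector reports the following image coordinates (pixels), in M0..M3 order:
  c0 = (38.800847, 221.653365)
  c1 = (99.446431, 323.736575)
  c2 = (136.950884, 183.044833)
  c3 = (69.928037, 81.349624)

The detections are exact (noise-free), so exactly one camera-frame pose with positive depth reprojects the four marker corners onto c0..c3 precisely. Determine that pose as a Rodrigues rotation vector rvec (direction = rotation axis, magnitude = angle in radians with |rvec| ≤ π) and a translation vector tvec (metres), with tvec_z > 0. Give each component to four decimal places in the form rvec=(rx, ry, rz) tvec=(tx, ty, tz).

rvec=(0.2651, 0.3783, 0.6033) tvec=(-0.2765, -0.0223, 0.6162)

Intrinsics K: fx=491.2, fy=859.1, cx=305.2, cy=234.6
Marker side s = 0.125 m; corners in marker frame (Z=0):
  M0 = (-0.0625, +0.0625, 0)
  M1 = (+0.0625, +0.0625, 0)
  M2 = (+0.0625, -0.0625, 0)
  M3 = (-0.0625, -0.0625, 0)
Detected image corners:
  c0 = (38.800847, 221.653365) px
  c1 = (99.446431, 323.736575) px
  c2 = (136.950884, 183.044833) px
  c3 = (69.928037, 81.349624) px
Planar DLT: solve 8×8 A·h = b for H (H[2,2]=1):
  H  [+472.41754 -224.95784 +84.81046]
  H  [+727.52567 +1238.62571 +203.55492]
  H  [-0.43292 +0.56650 +1.00000]
B = K⁻¹H; ‖b₁‖=1.622812, ‖b₂‖=1.622812; λ = 2/(‖b₁‖+‖b₂‖) = 0.616214, sign → tz>0 ⇒ λ=+0.616214
r₁ = λ·B[:,0] = (+0.75841,+0.59469,-0.26677); r₂ = λ·B[:,1] = (-0.49911,+0.79311,+0.34909)
r₃ = r₁×r₂ = (+0.41918,-0.13160,+0.89832); SVD([r₁ r₂ r₃]) → R = UVᵀ:
  R  [+0.75841 -0.49911 +0.41918]
  R  [+0.59469 +0.79311 -0.13160]
  R  [-0.26677 +0.34909 +0.89832]
t = (-0.27648, -0.02227, +0.61621) m
tr R = 2.449835; θ = arccos((tr R − 1)/2) = 0.759882 rad = 43.538°
axis k = ((R−Rᵀ)₃₂, (R−Rᵀ)₁₃, (R−Rᵀ)₂₁) / (2 sinθ) = (+0.348912, +0.497904, +0.793947)
rvec = θ·k = (+0.265132, +0.378348, +0.603306)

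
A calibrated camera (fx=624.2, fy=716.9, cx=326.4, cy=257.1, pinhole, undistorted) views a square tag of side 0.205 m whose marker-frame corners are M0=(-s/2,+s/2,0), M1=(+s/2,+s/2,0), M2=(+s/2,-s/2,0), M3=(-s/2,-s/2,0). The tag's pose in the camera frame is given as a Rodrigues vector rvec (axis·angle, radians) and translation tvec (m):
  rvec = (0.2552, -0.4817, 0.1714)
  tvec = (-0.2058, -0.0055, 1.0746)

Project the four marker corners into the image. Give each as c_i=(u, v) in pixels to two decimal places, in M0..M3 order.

Intrinsics K: fx=624.2, fy=716.9, cx=326.4, cy=257.1
Marker side s = 0.205 m; corners in marker frame (Z=0):
  M0 = (-0.1025, +0.1025, 0)
  M1 = (+0.1025, +0.1025, 0)
  M2 = (+0.1025, -0.1025, 0)
  M3 = (-0.1025, -0.1025, 0)
rvec = (0.2552, -0.4817, 0.1714), |rvec| = θ = 0.57144 rad = 32.741°
Rodrigues: sinθ=0.54084, 1−cosθ=0.15888; R = I + sinθ·[k]× + (1−cosθ)·[k]×²:
    [+0.87281 -0.22203 -0.43463]
    [+0.10241 +0.95402 -0.28171]
    [+0.47719 +0.20137 +0.85542]
t = (-0.2058, -0.0055, 1.0746) m
M0: Pc = R·M0+t = (-0.31802, +0.08179, +1.04633); u = 624.2·(-0.31802)/1.04633 + 326.4 = 136.6802, v = 716.9·(+0.08179)/1.04633 + 257.1 = 313.1389
M1: Pc = R·M1+t = (-0.13910, +0.10278, +1.14415); u = 624.2·(-0.13910)/1.14415 + 326.4 = 250.5157, v = 716.9·(+0.10278)/1.14415 + 257.1 = 321.5023
M2: Pc = R·M2+t = (-0.09358, -0.09279, +1.10287); u = 624.2·(-0.09358)/1.10287 + 326.4 = 273.4368, v = 716.9·(-0.09279)/1.10287 + 257.1 = 196.7839
M3: Pc = R·M3+t = (-0.27250, -0.11378, +1.00505); u = 624.2·(-0.27250)/1.00505 + 326.4 = 157.1568, v = 716.9·(-0.11378)/1.00505 + 257.1 = 175.9378

c0=(136.68, 313.14) c1=(250.52, 321.50) c2=(273.44, 196.78) c3=(157.16, 175.94)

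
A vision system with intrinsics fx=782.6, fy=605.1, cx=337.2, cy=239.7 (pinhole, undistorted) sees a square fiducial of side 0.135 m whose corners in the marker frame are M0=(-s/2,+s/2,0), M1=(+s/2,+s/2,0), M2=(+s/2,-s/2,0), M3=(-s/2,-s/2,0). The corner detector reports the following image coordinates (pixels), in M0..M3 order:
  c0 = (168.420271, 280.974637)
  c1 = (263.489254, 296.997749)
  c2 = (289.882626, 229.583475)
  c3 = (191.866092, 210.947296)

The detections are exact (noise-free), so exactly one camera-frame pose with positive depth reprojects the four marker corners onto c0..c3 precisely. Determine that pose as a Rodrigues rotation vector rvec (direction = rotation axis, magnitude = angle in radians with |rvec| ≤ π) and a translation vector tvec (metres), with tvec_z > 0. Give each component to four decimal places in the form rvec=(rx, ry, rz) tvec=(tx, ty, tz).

rvec=(0.3378, -0.1873, 0.2734) tvec=(-0.1481, 0.0278, 1.0700)

Intrinsics K: fx=782.6, fy=605.1, cx=337.2, cy=239.7
Marker side s = 0.135 m; corners in marker frame (Z=0):
  M0 = (-0.0675, +0.0675, 0)
  M1 = (+0.0675, +0.0675, 0)
  M2 = (+0.0675, -0.0675, 0)
  M3 = (-0.0675, -0.0675, 0)
Detected image corners:
  c0 = (168.420271, 280.974637) px
  c1 = (263.489254, 296.997749) px
  c2 = (289.882626, 229.583475) px
  c3 = (191.866092, 210.947296) px
Planar DLT: solve 8×8 A·h = b for H (H[2,2]=1):
  H  [+763.09819 -120.65321 +228.86576]
  H  [+181.88589 +580.35177 +255.39993]
  H  [+0.21090 +0.28059 +1.00000]
B = K⁻¹H; ‖b₁‖=0.934565, ‖b₂‖=0.934565; λ = 2/(‖b₁‖+‖b₂‖) = 1.070016, sign → tz>0 ⇒ λ=+1.070016
r₁ = λ·B[:,0] = (+0.94612,+0.23224,+0.22567); r₂ = λ·B[:,1] = (-0.29433,+0.90732,+0.30024)
r₃ = r₁×r₂ = (-0.13503,-0.35048,+0.92678); SVD([r₁ r₂ r₃]) → R = UVᵀ:
  R  [+0.94612 -0.29433 -0.13503]
  R  [+0.23224 +0.90732 -0.35048]
  R  [+0.22567 +0.30024 +0.92678]
t = (-0.14812, +0.02776, +1.07002) m
tr R = 2.780220; θ = arccos((tr R − 1)/2) = 0.473210 rad = 27.113°
axis k = ((R−Rᵀ)₃₂, (R−Rᵀ)₁₃, (R−Rᵀ)₂₁) / (2 sinθ) = (+0.713911, -0.395722, +0.577699)
rvec = θ·k = (+0.337830, -0.187260, +0.273373)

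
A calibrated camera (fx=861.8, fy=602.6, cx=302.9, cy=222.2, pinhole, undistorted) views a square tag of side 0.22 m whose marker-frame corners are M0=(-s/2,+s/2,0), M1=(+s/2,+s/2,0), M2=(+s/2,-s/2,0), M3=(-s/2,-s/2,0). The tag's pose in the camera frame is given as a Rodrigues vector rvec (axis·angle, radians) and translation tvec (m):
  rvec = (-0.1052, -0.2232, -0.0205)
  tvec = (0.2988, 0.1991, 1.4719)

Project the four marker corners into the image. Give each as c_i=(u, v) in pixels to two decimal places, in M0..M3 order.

Intrinsics K: fx=861.8, fy=602.6, cx=302.9, cy=222.2
Marker side s = 0.22 m; corners in marker frame (Z=0):
  M0 = (-0.1100, +0.1100, 0)
  M1 = (+0.1100, +0.1100, 0)
  M2 = (+0.1100, -0.1100, 0)
  M3 = (-0.1100, -0.1100, 0)
rvec = (-0.1052, -0.2232, -0.0205), |rvec| = θ = 0.24760 rad = 14.186°
Rodrigues: sinθ=0.24508, 1−cosθ=0.03050; R = I + sinθ·[k]× + (1−cosθ)·[k]×²:
    [+0.97501 +0.03197 -0.21985]
    [-0.00861 +0.99429 +0.10640]
    [+0.22200 -0.10185 +0.96971]
t = (0.2988, 0.1991, 1.4719) m
M0: Pc = R·M0+t = (+0.19507, +0.30942, +1.43628); u = 861.8·(+0.19507)/1.43628 + 302.9 = 419.9442, v = 602.6·(+0.30942)/1.43628 + 222.2 = 352.0188
M1: Pc = R·M1+t = (+0.40957, +0.30752, +1.48512); u = 861.8·(+0.40957)/1.48512 + 302.9 = 540.5687, v = 602.6·(+0.30752)/1.48512 + 222.2 = 346.9809
M2: Pc = R·M2+t = (+0.40253, +0.08878, +1.50752); u = 861.8·(+0.40253)/1.50752 + 302.9 = 533.0150, v = 602.6·(+0.08878)/1.50752 + 222.2 = 257.6884
M3: Pc = R·M3+t = (+0.18803, +0.09068, +1.45868); u = 861.8·(+0.18803)/1.45868 + 302.9 = 413.9906, v = 602.6·(+0.09068)/1.45868 + 222.2 = 259.6593

c0=(419.94, 352.02) c1=(540.57, 346.98) c2=(533.02, 257.69) c3=(413.99, 259.66)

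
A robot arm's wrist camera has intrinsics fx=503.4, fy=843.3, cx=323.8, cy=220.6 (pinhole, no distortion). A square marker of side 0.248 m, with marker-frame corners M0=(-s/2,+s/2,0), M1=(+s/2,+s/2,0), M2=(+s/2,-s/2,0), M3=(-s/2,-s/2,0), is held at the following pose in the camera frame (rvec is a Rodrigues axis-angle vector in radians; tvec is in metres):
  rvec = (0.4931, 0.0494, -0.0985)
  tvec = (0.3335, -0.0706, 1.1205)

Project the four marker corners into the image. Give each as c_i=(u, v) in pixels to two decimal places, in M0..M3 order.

c0=(418.50, 254.88) c1=(526.00, 240.66) c2=(535.78, 68.91) c3=(416.42, 87.51)

Intrinsics K: fx=503.4, fy=843.3, cx=323.8, cy=220.6
Marker side s = 0.248 m; corners in marker frame (Z=0):
  M0 = (-0.1240, +0.1240, 0)
  M1 = (+0.1240, +0.1240, 0)
  M2 = (+0.1240, -0.1240, 0)
  M3 = (-0.1240, -0.1240, 0)
rvec = (0.4931, 0.0494, -0.0985), |rvec| = θ = 0.50526 rad = 28.949°
Rodrigues: sinθ=0.48404, 1−cosθ=0.12495; R = I + sinθ·[k]× + (1−cosθ)·[k]×²:
    [+0.99406 +0.10628 +0.02355]
    [-0.08244 +0.87624 -0.47477]
    [-0.07110 +0.47000 +0.87980]
t = (0.3335, -0.0706, 1.1205) m
M0: Pc = R·M0+t = (+0.22342, +0.04828, +1.18760); u = 503.4·(+0.22342)/1.18760 + 323.8 = 418.5020, v = 843.3·(+0.04828)/1.18760 + 220.6 = 254.8806
M1: Pc = R·M1+t = (+0.46994, +0.02783, +1.16996); u = 503.4·(+0.46994)/1.16996 + 323.8 = 526.0019, v = 843.3·(+0.02783)/1.16996 + 220.6 = 240.6607
M2: Pc = R·M2+t = (+0.44358, -0.18948, +1.05340); u = 503.4·(+0.44358)/1.05340 + 323.8 = 535.7796, v = 843.3·(-0.18948)/1.05340 + 220.6 = 68.9150
M3: Pc = R·M3+t = (+0.19706, -0.16903, +1.07104); u = 503.4·(+0.19706)/1.07104 + 323.8 = 416.4195, v = 843.3·(-0.16903)/1.07104 + 220.6 = 87.5099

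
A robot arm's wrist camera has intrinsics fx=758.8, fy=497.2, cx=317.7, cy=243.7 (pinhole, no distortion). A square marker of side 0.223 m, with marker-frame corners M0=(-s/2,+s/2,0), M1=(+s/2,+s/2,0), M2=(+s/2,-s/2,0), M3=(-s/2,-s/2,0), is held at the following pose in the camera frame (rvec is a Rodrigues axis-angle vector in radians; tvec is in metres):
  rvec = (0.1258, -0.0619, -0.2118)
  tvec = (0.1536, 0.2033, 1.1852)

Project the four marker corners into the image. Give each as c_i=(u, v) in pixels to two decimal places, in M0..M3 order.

Intrinsics K: fx=758.8, fy=497.2, cx=317.7, cy=243.7
Marker side s = 0.223 m; corners in marker frame (Z=0):
  M0 = (-0.1115, +0.1115, 0)
  M1 = (+0.1115, +0.1115, 0)
  M2 = (+0.1115, -0.1115, 0)
  M3 = (-0.1115, -0.1115, 0)
rvec = (0.1258, -0.0619, -0.2118), |rvec| = θ = 0.25400 rad = 14.553°
Rodrigues: sinθ=0.25128, 1−cosθ=0.03209; R = I + sinθ·[k]× + (1−cosθ)·[k]×²:
    [+0.97579 +0.20566 -0.07449]
    [-0.21340 +0.96982 -0.11793]
    [+0.04799 +0.13097 +0.99022]
t = (0.1536, 0.2033, 1.1852) m
M0: Pc = R·M0+t = (+0.06773, +0.33523, +1.19445); u = 758.8·(+0.06773)/1.19445 + 317.7 = 360.7273, v = 497.2·(+0.33523)/1.19445 + 243.7 = 383.2417
M1: Pc = R·M1+t = (+0.28533, +0.28764, +1.20515); u = 758.8·(+0.28533)/1.20515 + 317.7 = 497.3526, v = 497.2·(+0.28764)/1.20515 + 243.7 = 362.3694
M2: Pc = R·M2+t = (+0.23947, +0.07137, +1.17595); u = 758.8·(+0.23947)/1.17595 + 317.7 = 472.2216, v = 497.2·(+0.07137)/1.17595 + 243.7 = 273.8761
M3: Pc = R·M3+t = (+0.02187, +0.11896, +1.16525); u = 758.8·(+0.02187)/1.16525 + 317.7 = 331.9410, v = 497.2·(+0.11896)/1.16525 + 243.7 = 294.4589

c0=(360.73, 383.24) c1=(497.35, 362.37) c2=(472.22, 273.88) c3=(331.94, 294.46)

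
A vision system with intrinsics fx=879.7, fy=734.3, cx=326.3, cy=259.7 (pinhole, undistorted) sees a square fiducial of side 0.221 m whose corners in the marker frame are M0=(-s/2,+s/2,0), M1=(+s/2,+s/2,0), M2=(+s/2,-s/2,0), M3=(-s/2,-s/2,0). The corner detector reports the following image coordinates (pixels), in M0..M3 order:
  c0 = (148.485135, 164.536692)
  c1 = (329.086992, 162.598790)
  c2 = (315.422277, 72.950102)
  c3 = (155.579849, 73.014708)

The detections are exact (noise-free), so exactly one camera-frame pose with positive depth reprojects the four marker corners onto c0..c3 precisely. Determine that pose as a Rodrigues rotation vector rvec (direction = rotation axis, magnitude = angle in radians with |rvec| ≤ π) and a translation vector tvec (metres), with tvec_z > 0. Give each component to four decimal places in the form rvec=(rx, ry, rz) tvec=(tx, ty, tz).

rvec=(-0.6963, -0.0877, -0.0602) tvec=(-0.1158, -0.2262, 1.1519)

Intrinsics K: fx=879.7, fy=734.3, cx=326.3, cy=259.7
Marker side s = 0.221 m; corners in marker frame (Z=0):
  M0 = (-0.1105, +0.1105, 0)
  M1 = (+0.1105, +0.1105, 0)
  M2 = (+0.1105, -0.1105, 0)
  M3 = (-0.1105, -0.1105, 0)
Detected image corners:
  c0 = (148.485135, 164.536692) px
  c1 = (329.086992, 162.598790) px
  c2 = (315.422277, 72.950102) px
  c3 = (155.579849, 73.014708) px
Planar DLT: solve 8×8 A·h = b for H (H[2,2]=1):
  H  [+788.10290 -115.94557 +237.86561]
  H  [+6.07254 +344.37982 +115.49996]
  H  [+0.08746 -0.55352 +1.00000]
B = K⁻¹H; ‖b₁‖=0.868151, ‖b₂‖=0.868151; λ = 2/(‖b₁‖+‖b₂‖) = 1.151873, sign → tz>0 ⇒ λ=+1.151873
r₁ = λ·B[:,0] = (+0.99457,-0.02610,+0.10074); r₂ = λ·B[:,1] = (+0.08468,+0.76571,-0.63758)
r₃ = r₁×r₂ = (-0.06049,+0.64265,+0.76377); SVD([r₁ r₂ r₃]) → R = UVᵀ:
  R  [+0.99457 +0.08468 -0.06049]
  R  [-0.02610 +0.76571 +0.64265]
  R  [+0.10074 -0.63758 +0.76377]
t = (-0.11580, -0.22620, +1.15187) m
tr R = 2.524048; θ = arccos((tr R − 1)/2) = 0.704363 rad = 40.357°
axis k = ((R−Rᵀ)₃₂, (R−Rᵀ)₁₃, (R−Rᵀ)₂₁) / (2 sinθ) = (-0.988526, -0.124494, -0.085537)
rvec = θ·k = (-0.696282, -0.087689, -0.060249)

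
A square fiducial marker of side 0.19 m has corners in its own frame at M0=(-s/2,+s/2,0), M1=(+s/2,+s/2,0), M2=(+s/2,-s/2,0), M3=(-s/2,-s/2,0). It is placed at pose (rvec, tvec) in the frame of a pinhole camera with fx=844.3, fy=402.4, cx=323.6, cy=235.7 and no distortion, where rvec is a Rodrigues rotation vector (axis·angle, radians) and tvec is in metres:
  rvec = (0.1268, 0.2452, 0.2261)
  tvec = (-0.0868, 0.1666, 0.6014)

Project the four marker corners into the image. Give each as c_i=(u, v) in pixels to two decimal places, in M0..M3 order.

Intrinsics K: fx=844.3, fy=402.4, cx=323.6, cy=235.7
Marker side s = 0.19 m; corners in marker frame (Z=0):
  M0 = (-0.0950, +0.0950, 0)
  M1 = (+0.0950, +0.0950, 0)
  M2 = (+0.0950, -0.0950, 0)
  M3 = (-0.0950, -0.0950, 0)
rvec = (0.1268, 0.2452, 0.2261), |rvec| = θ = 0.35682 rad = 20.444°
Rodrigues: sinθ=0.34930, 1−cosθ=0.06299; R = I + sinθ·[k]× + (1−cosθ)·[k]×²:
    [+0.94497 -0.20595 +0.25421]
    [+0.23671 +0.96676 -0.09670]
    [-0.22585 +0.15155 +0.96230]
t = (-0.0868, 0.1666, 0.6014) m
M0: Pc = R·M0+t = (-0.19614, +0.23595, +0.63725); u = 844.3·(-0.19614)/0.63725 + 323.6 = 63.7369, v = 402.4·(+0.23595)/0.63725 + 235.7 = 384.6956
M1: Pc = R·M1+t = (-0.01659, +0.28093, +0.59434); u = 844.3·(-0.01659)/0.59434 + 323.6 = 300.0277, v = 402.4·(+0.28093)/0.59434 + 235.7 = 425.9037
M2: Pc = R·M2+t = (+0.02254, +0.09725, +0.56555); u = 844.3·(+0.02254)/0.56555 + 323.6 = 357.2454, v = 402.4·(+0.09725)/0.56555 + 235.7 = 304.8929
M3: Pc = R·M3+t = (-0.15701, +0.05227, +0.60846); u = 844.3·(-0.15701)/0.60846 + 323.6 = 105.7370, v = 402.4·(+0.05227)/0.60846 + 235.7 = 270.2687

c0=(63.74, 384.70) c1=(300.03, 425.90) c2=(357.25, 304.89) c3=(105.74, 270.27)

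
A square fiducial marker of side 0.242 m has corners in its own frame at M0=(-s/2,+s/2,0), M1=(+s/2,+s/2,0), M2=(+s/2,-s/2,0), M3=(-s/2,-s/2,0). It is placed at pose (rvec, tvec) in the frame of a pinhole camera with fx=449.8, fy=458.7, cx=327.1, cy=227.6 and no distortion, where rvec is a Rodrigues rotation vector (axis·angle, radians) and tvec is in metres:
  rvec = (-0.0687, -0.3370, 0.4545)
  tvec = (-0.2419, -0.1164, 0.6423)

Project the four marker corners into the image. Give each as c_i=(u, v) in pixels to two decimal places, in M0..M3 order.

Intrinsics K: fx=449.8, fy=458.7, cx=327.1, cy=227.6
Marker side s = 0.242 m; corners in marker frame (Z=0):
  M0 = (-0.1210, +0.1210, 0)
  M1 = (+0.1210, +0.1210, 0)
  M2 = (+0.1210, -0.1210, 0)
  M3 = (-0.1210, -0.1210, 0)
rvec = (-0.0687, -0.3370, 0.4545), |rvec| = θ = 0.56996 rad = 32.657°
Rodrigues: sinθ=0.53960, 1−cosθ=0.15808; R = I + sinθ·[k]× + (1−cosθ)·[k]×²:
    [+0.84422 -0.41902 -0.33424]
    [+0.44155 +0.89718 -0.00949]
    [+0.30385 -0.13957 +0.94244]
t = (-0.2419, -0.1164, 0.6423) m
M0: Pc = R·M0+t = (-0.39475, -0.06127, +0.58865); u = 449.8·(-0.39475)/0.58865 + 327.1 = 25.4592, v = 458.7·(-0.06127)/0.58865 + 227.6 = 179.8565
M1: Pc = R·M1+t = (-0.19045, +0.04559, +0.66218); u = 449.8·(-0.19045)/0.66218 + 327.1 = 197.7314, v = 458.7·(+0.04559)/0.66218 + 227.6 = 259.1790
M2: Pc = R·M2+t = (-0.08905, -0.17153, +0.69595); u = 449.8·(-0.08905)/0.69595 + 327.1 = 269.5477, v = 458.7·(-0.17153)/0.69595 + 227.6 = 114.5447
M3: Pc = R·M3+t = (-0.29335, -0.27839, +0.62242); u = 449.8·(-0.29335)/0.62242 + 327.1 = 115.1085, v = 458.7·(-0.27839)/0.62242 + 227.6 = 22.4397

c0=(25.46, 179.86) c1=(197.73, 259.18) c2=(269.55, 114.54) c3=(115.11, 22.44)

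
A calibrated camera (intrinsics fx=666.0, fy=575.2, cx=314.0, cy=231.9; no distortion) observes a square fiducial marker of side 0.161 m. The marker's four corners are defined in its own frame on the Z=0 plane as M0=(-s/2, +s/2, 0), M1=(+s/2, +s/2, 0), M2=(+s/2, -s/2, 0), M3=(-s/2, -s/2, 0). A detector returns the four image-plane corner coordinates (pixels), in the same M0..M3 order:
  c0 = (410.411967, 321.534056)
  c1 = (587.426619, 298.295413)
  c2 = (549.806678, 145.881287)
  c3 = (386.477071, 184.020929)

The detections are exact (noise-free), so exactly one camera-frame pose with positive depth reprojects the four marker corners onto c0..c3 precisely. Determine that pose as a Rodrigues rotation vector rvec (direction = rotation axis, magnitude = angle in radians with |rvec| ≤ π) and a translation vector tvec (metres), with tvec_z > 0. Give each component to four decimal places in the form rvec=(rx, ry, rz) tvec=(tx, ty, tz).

Intrinsics K: fx=666.0, fy=575.2, cx=314.0, cy=231.9
Marker side s = 0.161 m; corners in marker frame (Z=0):
  M0 = (-0.0805, +0.0805, 0)
  M1 = (+0.0805, +0.0805, 0)
  M2 = (+0.0805, -0.0805, 0)
  M3 = (-0.0805, -0.0805, 0)
Detected image corners:
  c0 = (410.411967, 321.534056) px
  c1 = (587.426619, 298.295413) px
  c2 = (549.806678, 145.881287) px
  c3 = (386.477071, 184.020929) px
Planar DLT: solve 8×8 A·h = b for H (H[2,2]=1):
  H  [+709.13084 +9.87180 +478.16303]
  H  [-362.17513 +809.90744 +236.16021]
  H  [-0.71676 -0.36986 +1.00000]
B = K⁻¹H; ‖b₁‖=1.611628, ‖b₂‖=1.611628; λ = 2/(‖b₁‖+‖b₂‖) = 0.620491, sign → tz>0 ⇒ λ=+0.620491
r₁ = λ·B[:,0] = (+0.87036,-0.21139,-0.44474); r₂ = λ·B[:,1] = (+0.11740,+0.96620,-0.22950)
r₃ = r₁×r₂ = (+0.47822,+0.14753,+0.86576); SVD([r₁ r₂ r₃]) → R = UVᵀ:
  R  [+0.87036 +0.11740 +0.47822]
  R  [-0.21139 +0.96620 +0.14753]
  R  [-0.44474 -0.22950 +0.86576]
t = (+0.15295, +0.00460, +0.62049) m
tr R = 2.702318; θ = arccos((tr R − 1)/2) = 0.552607 rad = 31.662°
axis k = ((R−Rᵀ)₃₂, (R−Rᵀ)₁₃, (R−Rᵀ)₂₁) / (2 sinθ) = (-0.359138, +0.879167, -0.313186)
rvec = θ·k = (-0.198462, +0.485834, -0.173069)

rvec=(-0.1985, 0.4858, -0.1731) tvec=(0.1529, 0.0046, 0.6205)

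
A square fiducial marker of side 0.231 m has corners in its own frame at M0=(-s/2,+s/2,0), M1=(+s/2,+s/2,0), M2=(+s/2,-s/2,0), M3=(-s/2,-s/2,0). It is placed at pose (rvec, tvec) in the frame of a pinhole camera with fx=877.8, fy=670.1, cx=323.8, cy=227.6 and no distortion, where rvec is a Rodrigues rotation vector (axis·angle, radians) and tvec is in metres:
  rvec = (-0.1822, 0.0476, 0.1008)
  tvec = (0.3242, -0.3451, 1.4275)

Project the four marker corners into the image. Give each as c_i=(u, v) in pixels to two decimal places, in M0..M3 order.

Intrinsics K: fx=877.8, fy=670.1, cx=323.8, cy=227.6
Marker side s = 0.231 m; corners in marker frame (Z=0):
  M0 = (-0.1155, +0.1155, 0)
  M1 = (+0.1155, +0.1155, 0)
  M2 = (+0.1155, -0.1155, 0)
  M3 = (-0.1155, -0.1155, 0)
rvec = (-0.1822, 0.0476, 0.1008), |rvec| = θ = 0.21360 rad = 12.238°
Rodrigues: sinθ=0.21198, 1−cosθ=0.02273; R = I + sinθ·[k]× + (1−cosθ)·[k]×²:
    [+0.99381 -0.10436 +0.03809]
    [+0.09572 +0.97840 +0.18321]
    [-0.05639 -0.17843 +0.98234]
t = (0.3242, -0.3451, 1.4275) m
M0: Pc = R·M0+t = (+0.19736, -0.24315, +1.41340); u = 877.8·(+0.19736)/1.41340 + 323.8 = 446.3723, v = 670.1·(-0.24315)/1.41340 + 227.6 = 112.3219
M1: Pc = R·M1+t = (+0.42693, -0.22104, +1.40038); u = 877.8·(+0.42693)/1.40038 + 323.8 = 591.4140, v = 670.1·(-0.22104)/1.40038 + 227.6 = 121.8298
M2: Pc = R·M2+t = (+0.45104, -0.44705, +1.44160); u = 877.8·(+0.45104)/1.44160 + 323.8 = 598.4410, v = 670.1·(-0.44705)/1.44160 + 227.6 = 19.7966
M3: Pc = R·M3+t = (+0.22147, -0.46916, +1.45462); u = 877.8·(+0.22147)/1.45462 + 323.8 = 457.4462, v = 670.1·(-0.46916)/1.45462 + 227.6 = 11.4718

c0=(446.37, 112.32) c1=(591.41, 121.83) c2=(598.44, 19.80) c3=(457.45, 11.47)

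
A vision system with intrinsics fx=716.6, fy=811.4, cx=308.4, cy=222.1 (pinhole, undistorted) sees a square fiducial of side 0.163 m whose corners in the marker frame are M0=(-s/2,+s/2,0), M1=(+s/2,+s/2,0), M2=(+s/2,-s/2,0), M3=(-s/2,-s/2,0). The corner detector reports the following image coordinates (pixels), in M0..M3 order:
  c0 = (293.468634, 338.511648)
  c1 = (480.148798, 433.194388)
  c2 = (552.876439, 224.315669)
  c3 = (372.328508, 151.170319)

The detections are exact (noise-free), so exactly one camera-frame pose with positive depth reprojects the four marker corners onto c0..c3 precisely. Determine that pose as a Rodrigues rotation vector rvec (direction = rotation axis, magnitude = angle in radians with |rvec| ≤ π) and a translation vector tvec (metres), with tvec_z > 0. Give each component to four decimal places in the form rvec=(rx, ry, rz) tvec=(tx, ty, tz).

rvec=(-0.3091, 0.2453, 0.4118) tvec=(0.0947, 0.0438, 0.5957)

Intrinsics K: fx=716.6, fy=811.4, cx=308.4, cy=222.1
Marker side s = 0.163 m; corners in marker frame (Z=0):
  M0 = (-0.0815, +0.0815, 0)
  M1 = (+0.0815, +0.0815, 0)
  M2 = (+0.0815, -0.0815, 0)
  M3 = (-0.0815, -0.0815, 0)
Detected image corners:
  c0 = (293.468634, 338.511648) px
  c1 = (480.148798, 433.194388) px
  c2 = (552.876439, 224.315669) px
  c3 = (372.328508, 151.170319) px
Planar DLT: solve 8×8 A·h = b for H (H[2,2]=1):
  H  [+916.10833 -639.34303 +422.27307]
  H  [+370.98036 +1095.51455 +281.80962]
  H  [-0.49383 -0.40874 +1.00000]
B = K⁻¹H; ‖b₁‖=1.678593, ‖b₂‖=1.678593; λ = 2/(‖b₁‖+‖b₂‖) = 0.595737, sign → tz>0 ⇒ λ=+0.595737
r₁ = λ·B[:,0] = (+0.88821,+0.35290,-0.29419); r₂ = λ·B[:,1] = (-0.42672,+0.87099,-0.24350)
r₃ = r₁×r₂ = (+0.17031,+0.34182,+0.92421); SVD([r₁ r₂ r₃]) → R = UVᵀ:
  R  [+0.88821 -0.42672 +0.17031]
  R  [+0.35290 +0.87099 +0.34182]
  R  [-0.29419 -0.24350 +0.92421]
t = (+0.09467, +0.04384, +0.59574) m
tr R = 2.683401; θ = arccos((tr R − 1)/2) = 0.570371 rad = 32.680°
axis k = ((R−Rᵀ)₃₂, (R−Rᵀ)₁₃, (R−Rᵀ)₂₁) / (2 sinθ) = (-0.542015, +0.430134, +0.721945)
rvec = θ·k = (-0.309150, +0.245336, +0.411777)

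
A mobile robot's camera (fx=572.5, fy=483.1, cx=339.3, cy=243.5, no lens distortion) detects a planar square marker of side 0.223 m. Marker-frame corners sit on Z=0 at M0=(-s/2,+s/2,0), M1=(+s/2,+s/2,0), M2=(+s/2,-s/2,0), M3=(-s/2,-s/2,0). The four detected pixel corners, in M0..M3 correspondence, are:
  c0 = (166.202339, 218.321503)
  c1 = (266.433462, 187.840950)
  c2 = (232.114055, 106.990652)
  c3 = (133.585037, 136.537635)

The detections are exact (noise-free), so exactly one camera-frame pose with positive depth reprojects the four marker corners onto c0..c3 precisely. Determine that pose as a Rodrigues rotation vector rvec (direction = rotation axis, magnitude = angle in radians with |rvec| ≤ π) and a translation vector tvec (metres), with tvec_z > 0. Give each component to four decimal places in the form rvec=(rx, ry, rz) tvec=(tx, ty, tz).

Intrinsics K: fx=572.5, fy=483.1, cx=339.3, cy=243.5
Marker side s = 0.223 m; corners in marker frame (Z=0):
  M0 = (-0.1115, +0.1115, 0)
  M1 = (+0.1115, +0.1115, 0)
  M2 = (+0.1115, -0.1115, 0)
  M3 = (-0.1115, -0.1115, 0)
Detected image corners:
  c0 = (166.202339, 218.321503) px
  c1 = (266.433462, 187.840950) px
  c2 = (232.114055, 106.990652) px
  c3 = (133.585037, 136.537635) px
Planar DLT: solve 8×8 A·h = b for H (H[2,2]=1):
  H  [+449.72173 +133.37923 +199.54149]
  H  [-131.22918 +351.04559 +162.00865]
  H  [+0.02058 -0.08373 +1.00000]
B = K⁻¹H; ‖b₁‖=0.823417, ‖b₂‖=0.823417; λ = 2/(‖b₁‖+‖b₂‖) = 1.214451, sign → tz>0 ⇒ λ=+1.214451
r₁ = λ·B[:,0] = (+0.93919,-0.34249,+0.02499); r₂ = λ·B[:,1] = (+0.34321,+0.93374,-0.10169)
r₃ = r₁×r₂ = (+0.01149,+0.10408,+0.99450); SVD([r₁ r₂ r₃]) → R = UVᵀ:
  R  [+0.93919 +0.34321 +0.01149]
  R  [-0.34249 +0.93374 +0.10408]
  R  [+0.02499 -0.10169 +0.99450]
t = (-0.29647, -0.20486, +1.21445) m
tr R = 2.867430; θ = arccos((tr R − 1)/2) = 0.366143 rad = 20.978°
axis k = ((R−Rᵀ)₃₂, (R−Rᵀ)₁₃, (R−Rᵀ)₂₁) / (2 sinθ) = (-0.287379, -0.018848, -0.957631)
rvec = θ·k = (-0.105222, -0.006901, -0.350630)

rvec=(-0.1052, -0.0069, -0.3506) tvec=(-0.2965, -0.2049, 1.2145)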